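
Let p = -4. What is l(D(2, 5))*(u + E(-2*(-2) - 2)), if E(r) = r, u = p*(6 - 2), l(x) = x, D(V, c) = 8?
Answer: -112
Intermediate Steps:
u = -16 (u = -4*(6 - 2) = -4*4 = -16)
l(D(2, 5))*(u + E(-2*(-2) - 2)) = 8*(-16 + (-2*(-2) - 2)) = 8*(-16 + (4 - 2)) = 8*(-16 + 2) = 8*(-14) = -112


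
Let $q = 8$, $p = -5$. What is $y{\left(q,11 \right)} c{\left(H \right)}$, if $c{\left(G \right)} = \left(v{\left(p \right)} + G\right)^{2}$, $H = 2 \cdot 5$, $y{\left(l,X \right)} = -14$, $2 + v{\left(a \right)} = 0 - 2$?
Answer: $-504$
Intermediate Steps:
$v{\left(a \right)} = -4$ ($v{\left(a \right)} = -2 + \left(0 - 2\right) = -2 - 2 = -4$)
$H = 10$
$c{\left(G \right)} = \left(-4 + G\right)^{2}$
$y{\left(q,11 \right)} c{\left(H \right)} = - 14 \left(-4 + 10\right)^{2} = - 14 \cdot 6^{2} = \left(-14\right) 36 = -504$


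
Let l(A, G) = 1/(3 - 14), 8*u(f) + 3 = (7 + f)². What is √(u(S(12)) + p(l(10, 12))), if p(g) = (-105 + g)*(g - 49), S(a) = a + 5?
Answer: √10126506/44 ≈ 72.323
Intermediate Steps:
S(a) = 5 + a
u(f) = -3/8 + (7 + f)²/8
l(A, G) = -1/11 (l(A, G) = 1/(-11) = -1/11)
p(g) = (-105 + g)*(-49 + g)
√(u(S(12)) + p(l(10, 12))) = √((-3/8 + (7 + (5 + 12))²/8) + (5145 + (-1/11)² - 154*(-1/11))) = √((-3/8 + (7 + 17)²/8) + (5145 + 1/121 + 14)) = √((-3/8 + (⅛)*24²) + 624240/121) = √((-3/8 + (⅛)*576) + 624240/121) = √((-3/8 + 72) + 624240/121) = √(573/8 + 624240/121) = √(5063253/968) = √10126506/44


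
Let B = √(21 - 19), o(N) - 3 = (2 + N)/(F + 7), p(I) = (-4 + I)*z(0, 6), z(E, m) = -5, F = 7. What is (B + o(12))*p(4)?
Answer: 0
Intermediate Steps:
p(I) = 20 - 5*I (p(I) = (-4 + I)*(-5) = 20 - 5*I)
o(N) = 22/7 + N/14 (o(N) = 3 + (2 + N)/(7 + 7) = 3 + (2 + N)/14 = 3 + (2 + N)*(1/14) = 3 + (⅐ + N/14) = 22/7 + N/14)
B = √2 ≈ 1.4142
(B + o(12))*p(4) = (√2 + (22/7 + (1/14)*12))*(20 - 5*4) = (√2 + (22/7 + 6/7))*(20 - 20) = (√2 + 4)*0 = (4 + √2)*0 = 0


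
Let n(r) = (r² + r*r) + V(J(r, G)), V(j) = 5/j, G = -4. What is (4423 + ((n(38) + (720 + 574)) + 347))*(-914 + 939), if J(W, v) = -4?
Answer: 895075/4 ≈ 2.2377e+5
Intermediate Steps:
n(r) = -5/4 + 2*r² (n(r) = (r² + r*r) + 5/(-4) = (r² + r²) + 5*(-¼) = 2*r² - 5/4 = -5/4 + 2*r²)
(4423 + ((n(38) + (720 + 574)) + 347))*(-914 + 939) = (4423 + (((-5/4 + 2*38²) + (720 + 574)) + 347))*(-914 + 939) = (4423 + (((-5/4 + 2*1444) + 1294) + 347))*25 = (4423 + (((-5/4 + 2888) + 1294) + 347))*25 = (4423 + ((11547/4 + 1294) + 347))*25 = (4423 + (16723/4 + 347))*25 = (4423 + 18111/4)*25 = (35803/4)*25 = 895075/4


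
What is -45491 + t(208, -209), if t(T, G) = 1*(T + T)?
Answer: -45075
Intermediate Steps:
t(T, G) = 2*T (t(T, G) = 1*(2*T) = 2*T)
-45491 + t(208, -209) = -45491 + 2*208 = -45491 + 416 = -45075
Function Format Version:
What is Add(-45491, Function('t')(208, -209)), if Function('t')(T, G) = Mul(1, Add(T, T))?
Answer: -45075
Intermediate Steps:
Function('t')(T, G) = Mul(2, T) (Function('t')(T, G) = Mul(1, Mul(2, T)) = Mul(2, T))
Add(-45491, Function('t')(208, -209)) = Add(-45491, Mul(2, 208)) = Add(-45491, 416) = -45075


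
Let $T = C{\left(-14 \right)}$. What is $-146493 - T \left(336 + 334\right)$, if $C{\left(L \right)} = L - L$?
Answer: $-146493$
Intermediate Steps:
$C{\left(L \right)} = 0$
$T = 0$
$-146493 - T \left(336 + 334\right) = -146493 - 0 \left(336 + 334\right) = -146493 - 0 \cdot 670 = -146493 - 0 = -146493 + 0 = -146493$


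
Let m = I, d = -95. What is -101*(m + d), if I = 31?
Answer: 6464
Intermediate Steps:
m = 31
-101*(m + d) = -101*(31 - 95) = -101*(-64) = 6464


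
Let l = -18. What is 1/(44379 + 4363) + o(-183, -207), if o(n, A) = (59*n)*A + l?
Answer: 108936469063/48742 ≈ 2.2350e+6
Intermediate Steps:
o(n, A) = -18 + 59*A*n (o(n, A) = (59*n)*A - 18 = 59*A*n - 18 = -18 + 59*A*n)
1/(44379 + 4363) + o(-183, -207) = 1/(44379 + 4363) + (-18 + 59*(-207)*(-183)) = 1/48742 + (-18 + 2234979) = 1/48742 + 2234961 = 108936469063/48742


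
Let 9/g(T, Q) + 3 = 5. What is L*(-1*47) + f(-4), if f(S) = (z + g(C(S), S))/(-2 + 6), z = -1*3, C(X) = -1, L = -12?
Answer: 4515/8 ≈ 564.38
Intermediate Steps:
g(T, Q) = 9/2 (g(T, Q) = 9/(-3 + 5) = 9/2)
z = -3
f(S) = 3/8 (f(S) = (-3 + 9/2)/(-2 + 6) = (3/2)/4 = (3/2)*(1/4) = 3/8)
L*(-1*47) + f(-4) = -(-12)*47 + 3/8 = -12*(-47) + 3/8 = 564 + 3/8 = 4515/8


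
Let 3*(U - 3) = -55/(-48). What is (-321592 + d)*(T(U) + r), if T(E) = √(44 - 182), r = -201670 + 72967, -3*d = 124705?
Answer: 46739824381 - 1089481*I*√138/3 ≈ 4.674e+10 - 4.2662e+6*I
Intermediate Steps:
d = -124705/3 (d = -⅓*124705 = -124705/3 ≈ -41568.)
U = 487/144 (U = 3 + (-55/(-48))/3 = 3 + (-55*(-1/48))/3 = 3 + (⅓)*(55/48) = 3 + 55/144 = 487/144 ≈ 3.3819)
r = -128703
T(E) = I*√138 (T(E) = √(-138) = I*√138)
(-321592 + d)*(T(U) + r) = (-321592 - 124705/3)*(I*√138 - 128703) = -1089481*(-128703 + I*√138)/3 = 46739824381 - 1089481*I*√138/3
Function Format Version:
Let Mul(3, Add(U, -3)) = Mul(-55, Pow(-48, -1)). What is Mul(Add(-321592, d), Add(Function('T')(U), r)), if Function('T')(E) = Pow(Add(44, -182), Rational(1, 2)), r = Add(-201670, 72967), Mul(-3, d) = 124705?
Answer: Add(46739824381, Mul(Rational(-1089481, 3), I, Pow(138, Rational(1, 2)))) ≈ Add(4.6740e+10, Mul(-4.2662e+6, I))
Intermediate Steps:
d = Rational(-124705, 3) (d = Mul(Rational(-1, 3), 124705) = Rational(-124705, 3) ≈ -41568.)
U = Rational(487, 144) (U = Add(3, Mul(Rational(1, 3), Mul(-55, Pow(-48, -1)))) = Add(3, Mul(Rational(1, 3), Mul(-55, Rational(-1, 48)))) = Add(3, Mul(Rational(1, 3), Rational(55, 48))) = Add(3, Rational(55, 144)) = Rational(487, 144) ≈ 3.3819)
r = -128703
Function('T')(E) = Mul(I, Pow(138, Rational(1, 2))) (Function('T')(E) = Pow(-138, Rational(1, 2)) = Mul(I, Pow(138, Rational(1, 2))))
Mul(Add(-321592, d), Add(Function('T')(U), r)) = Mul(Add(-321592, Rational(-124705, 3)), Add(Mul(I, Pow(138, Rational(1, 2))), -128703)) = Mul(Rational(-1089481, 3), Add(-128703, Mul(I, Pow(138, Rational(1, 2))))) = Add(46739824381, Mul(Rational(-1089481, 3), I, Pow(138, Rational(1, 2))))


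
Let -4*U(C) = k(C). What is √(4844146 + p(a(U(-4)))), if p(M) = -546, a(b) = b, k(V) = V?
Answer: 20*√12109 ≈ 2200.8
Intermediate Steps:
U(C) = -C/4
√(4844146 + p(a(U(-4)))) = √(4844146 - 546) = √4843600 = 20*√12109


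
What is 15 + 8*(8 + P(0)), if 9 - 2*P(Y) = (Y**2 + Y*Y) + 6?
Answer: 91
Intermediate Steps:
P(Y) = 3/2 - Y**2 (P(Y) = 9/2 - ((Y**2 + Y*Y) + 6)/2 = 9/2 - ((Y**2 + Y**2) + 6)/2 = 9/2 - (2*Y**2 + 6)/2 = 9/2 - (6 + 2*Y**2)/2 = 9/2 + (-3 - Y**2) = 3/2 - Y**2)
15 + 8*(8 + P(0)) = 15 + 8*(8 + (3/2 - 1*0**2)) = 15 + 8*(8 + (3/2 - 1*0)) = 15 + 8*(8 + (3/2 + 0)) = 15 + 8*(8 + 3/2) = 15 + 8*(19/2) = 15 + 76 = 91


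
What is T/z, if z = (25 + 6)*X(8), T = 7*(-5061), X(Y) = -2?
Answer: 35427/62 ≈ 571.40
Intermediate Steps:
T = -35427
z = -62 (z = (25 + 6)*(-2) = 31*(-2) = -62)
T/z = -35427/(-62) = -35427*(-1/62) = 35427/62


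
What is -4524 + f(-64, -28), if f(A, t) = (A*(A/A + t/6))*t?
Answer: -33284/3 ≈ -11095.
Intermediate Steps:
f(A, t) = A*t*(1 + t/6) (f(A, t) = (A*(1 + t*(⅙)))*t = (A*(1 + t/6))*t = A*t*(1 + t/6))
-4524 + f(-64, -28) = -4524 + (⅙)*(-64)*(-28)*(6 - 28) = -4524 + (⅙)*(-64)*(-28)*(-22) = -4524 - 19712/3 = -33284/3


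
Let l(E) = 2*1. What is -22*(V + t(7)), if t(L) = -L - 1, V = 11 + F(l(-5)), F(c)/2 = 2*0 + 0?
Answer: -66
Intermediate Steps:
l(E) = 2
F(c) = 0 (F(c) = 2*(2*0 + 0) = 2*(0 + 0) = 2*0 = 0)
V = 11 (V = 11 + 0 = 11)
t(L) = -1 - L
-22*(V + t(7)) = -22*(11 + (-1 - 1*7)) = -22*(11 + (-1 - 7)) = -22*(11 - 8) = -22*3 = -66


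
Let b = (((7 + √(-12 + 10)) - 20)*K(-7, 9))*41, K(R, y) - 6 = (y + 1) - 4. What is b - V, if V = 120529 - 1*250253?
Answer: 123328 + 492*I*√2 ≈ 1.2333e+5 + 695.79*I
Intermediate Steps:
K(R, y) = 3 + y (K(R, y) = 6 + ((y + 1) - 4) = 6 + ((1 + y) - 4) = 6 + (-3 + y) = 3 + y)
V = -129724 (V = 120529 - 250253 = -129724)
b = -6396 + 492*I*√2 (b = (((7 + √(-12 + 10)) - 20)*(3 + 9))*41 = (((7 + √(-2)) - 20)*12)*41 = (((7 + I*√2) - 20)*12)*41 = ((-13 + I*√2)*12)*41 = (-156 + 12*I*√2)*41 = -6396 + 492*I*√2 ≈ -6396.0 + 695.79*I)
b - V = (-6396 + 492*I*√2) - 1*(-129724) = (-6396 + 492*I*√2) + 129724 = 123328 + 492*I*√2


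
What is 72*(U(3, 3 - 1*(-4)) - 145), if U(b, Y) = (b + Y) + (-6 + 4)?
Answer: -9864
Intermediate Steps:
U(b, Y) = -2 + Y + b (U(b, Y) = (Y + b) - 2 = -2 + Y + b)
72*(U(3, 3 - 1*(-4)) - 145) = 72*((-2 + (3 - 1*(-4)) + 3) - 145) = 72*((-2 + (3 + 4) + 3) - 145) = 72*((-2 + 7 + 3) - 145) = 72*(8 - 145) = 72*(-137) = -9864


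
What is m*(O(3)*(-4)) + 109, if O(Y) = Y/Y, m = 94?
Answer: -267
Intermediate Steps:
O(Y) = 1
m*(O(3)*(-4)) + 109 = 94*(1*(-4)) + 109 = 94*(-4) + 109 = -376 + 109 = -267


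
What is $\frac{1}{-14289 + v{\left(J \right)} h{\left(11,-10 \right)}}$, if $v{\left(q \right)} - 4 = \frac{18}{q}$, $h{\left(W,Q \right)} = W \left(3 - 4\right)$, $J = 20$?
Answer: $- \frac{10}{143429} \approx -6.9721 \cdot 10^{-5}$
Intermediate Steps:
$h{\left(W,Q \right)} = - W$ ($h{\left(W,Q \right)} = W \left(-1\right) = - W$)
$v{\left(q \right)} = 4 + \frac{18}{q}$
$\frac{1}{-14289 + v{\left(J \right)} h{\left(11,-10 \right)}} = \frac{1}{-14289 + \left(4 + \frac{18}{20}\right) \left(\left(-1\right) 11\right)} = \frac{1}{-14289 + \left(4 + 18 \cdot \frac{1}{20}\right) \left(-11\right)} = \frac{1}{-14289 + \left(4 + \frac{9}{10}\right) \left(-11\right)} = \frac{1}{-14289 + \frac{49}{10} \left(-11\right)} = \frac{1}{-14289 - \frac{539}{10}} = \frac{1}{- \frac{143429}{10}} = - \frac{10}{143429}$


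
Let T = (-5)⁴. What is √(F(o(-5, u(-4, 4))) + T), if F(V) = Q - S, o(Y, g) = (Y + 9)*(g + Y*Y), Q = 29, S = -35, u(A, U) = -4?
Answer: √689 ≈ 26.249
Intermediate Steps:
o(Y, g) = (9 + Y)*(g + Y²)
T = 625
F(V) = 64 (F(V) = 29 - 1*(-35) = 29 + 35 = 64)
√(F(o(-5, u(-4, 4))) + T) = √(64 + 625) = √689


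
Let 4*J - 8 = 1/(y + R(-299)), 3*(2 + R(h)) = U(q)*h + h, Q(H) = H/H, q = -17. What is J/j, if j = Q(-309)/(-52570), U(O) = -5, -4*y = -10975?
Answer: -792471722/7537 ≈ -1.0514e+5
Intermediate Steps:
y = 10975/4 (y = -1/4*(-10975) = 10975/4 ≈ 2743.8)
Q(H) = 1
R(h) = -2 - 4*h/3 (R(h) = -2 + (-5*h + h)/3 = -2 + (-4*h)/3 = -2 - 4*h/3)
j = -1/52570 (j = 1/(-52570) = 1*(-1/52570) = -1/52570 ≈ -1.9022e-5)
J = 75373/37685 (J = 2 + 1/(4*(10975/4 + (-2 - 4/3*(-299)))) = 2 + 1/(4*(10975/4 + (-2 + 1196/3))) = 2 + 1/(4*(10975/4 + 1190/3)) = 2 + 1/(4*(37685/12)) = 2 + (1/4)*(12/37685) = 2 + 3/37685 = 75373/37685 ≈ 2.0001)
J/j = 75373/(37685*(-1/52570)) = (75373/37685)*(-52570) = -792471722/7537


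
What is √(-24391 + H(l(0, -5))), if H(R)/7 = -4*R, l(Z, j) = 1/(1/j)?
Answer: I*√24251 ≈ 155.73*I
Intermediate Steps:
l(Z, j) = j
H(R) = -28*R (H(R) = 7*(-4*R) = -28*R)
√(-24391 + H(l(0, -5))) = √(-24391 - 28*(-5)) = √(-24391 + 140) = √(-24251) = I*√24251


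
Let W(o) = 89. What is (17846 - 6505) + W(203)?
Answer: 11430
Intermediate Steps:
(17846 - 6505) + W(203) = (17846 - 6505) + 89 = 11341 + 89 = 11430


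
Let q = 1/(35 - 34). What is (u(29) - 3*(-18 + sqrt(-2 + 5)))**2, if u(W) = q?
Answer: 3052 - 330*sqrt(3) ≈ 2480.4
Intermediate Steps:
q = 1 (q = 1/1 = 1)
u(W) = 1
(u(29) - 3*(-18 + sqrt(-2 + 5)))**2 = (1 - 3*(-18 + sqrt(-2 + 5)))**2 = (1 - 3*(-18 + sqrt(3)))**2 = (1 + (54 - 3*sqrt(3)))**2 = (55 - 3*sqrt(3))**2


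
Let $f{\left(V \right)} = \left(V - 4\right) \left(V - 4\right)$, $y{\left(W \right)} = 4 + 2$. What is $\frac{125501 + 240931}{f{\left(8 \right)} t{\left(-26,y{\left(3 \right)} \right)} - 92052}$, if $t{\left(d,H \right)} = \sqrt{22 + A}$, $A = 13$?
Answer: $- \frac{2108174904}{529597609} - \frac{366432 \sqrt{35}}{529597609} \approx -3.9848$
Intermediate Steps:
$y{\left(W \right)} = 6$
$f{\left(V \right)} = \left(-4 + V\right)^{2}$ ($f{\left(V \right)} = \left(-4 + V\right) \left(-4 + V\right) = \left(-4 + V\right)^{2}$)
$t{\left(d,H \right)} = \sqrt{35}$ ($t{\left(d,H \right)} = \sqrt{22 + 13} = \sqrt{35}$)
$\frac{125501 + 240931}{f{\left(8 \right)} t{\left(-26,y{\left(3 \right)} \right)} - 92052} = \frac{125501 + 240931}{\left(-4 + 8\right)^{2} \sqrt{35} - 92052} = \frac{366432}{4^{2} \sqrt{35} - 92052} = \frac{366432}{16 \sqrt{35} - 92052} = \frac{366432}{-92052 + 16 \sqrt{35}}$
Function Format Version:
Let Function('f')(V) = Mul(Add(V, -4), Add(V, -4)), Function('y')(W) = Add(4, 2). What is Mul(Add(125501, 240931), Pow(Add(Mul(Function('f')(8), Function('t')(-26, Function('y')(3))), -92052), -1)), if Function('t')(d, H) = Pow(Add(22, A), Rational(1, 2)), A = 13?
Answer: Add(Rational(-2108174904, 529597609), Mul(Rational(-366432, 529597609), Pow(35, Rational(1, 2)))) ≈ -3.9848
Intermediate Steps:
Function('y')(W) = 6
Function('f')(V) = Pow(Add(-4, V), 2) (Function('f')(V) = Mul(Add(-4, V), Add(-4, V)) = Pow(Add(-4, V), 2))
Function('t')(d, H) = Pow(35, Rational(1, 2)) (Function('t')(d, H) = Pow(Add(22, 13), Rational(1, 2)) = Pow(35, Rational(1, 2)))
Mul(Add(125501, 240931), Pow(Add(Mul(Function('f')(8), Function('t')(-26, Function('y')(3))), -92052), -1)) = Mul(Add(125501, 240931), Pow(Add(Mul(Pow(Add(-4, 8), 2), Pow(35, Rational(1, 2))), -92052), -1)) = Mul(366432, Pow(Add(Mul(Pow(4, 2), Pow(35, Rational(1, 2))), -92052), -1)) = Mul(366432, Pow(Add(Mul(16, Pow(35, Rational(1, 2))), -92052), -1)) = Mul(366432, Pow(Add(-92052, Mul(16, Pow(35, Rational(1, 2)))), -1))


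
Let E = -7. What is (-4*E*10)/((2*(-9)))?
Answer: -140/9 ≈ -15.556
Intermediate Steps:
(-4*E*10)/((2*(-9))) = (-4*(-7)*10)/((2*(-9))) = (28*10)/(-18) = 280*(-1/18) = -140/9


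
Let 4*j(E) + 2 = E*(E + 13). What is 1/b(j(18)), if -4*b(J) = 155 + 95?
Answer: -2/125 ≈ -0.016000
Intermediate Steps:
j(E) = -½ + E*(13 + E)/4 (j(E) = -½ + (E*(E + 13))/4 = -½ + (E*(13 + E))/4 = -½ + E*(13 + E)/4)
b(J) = -125/2 (b(J) = -(155 + 95)/4 = -¼*250 = -125/2)
1/b(j(18)) = 1/(-125/2) = -2/125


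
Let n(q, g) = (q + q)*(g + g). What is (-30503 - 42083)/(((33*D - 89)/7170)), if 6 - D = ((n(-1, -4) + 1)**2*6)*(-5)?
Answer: -520441620/286219 ≈ -1818.3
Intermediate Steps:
n(q, g) = 4*g*q (n(q, g) = (2*q)*(2*g) = 4*g*q)
D = 8676 (D = 6 - (4*(-4)*(-1) + 1)**2*6*(-5) = 6 - (16 + 1)**2*6*(-5) = 6 - 17**2*6*(-5) = 6 - 289*6*(-5) = 6 - 1734*(-5) = 6 - 1*(-8670) = 6 + 8670 = 8676)
(-30503 - 42083)/(((33*D - 89)/7170)) = (-30503 - 42083)/(((33*8676 - 89)/7170)) = -72586*7170/(286308 - 89) = -72586/(286219*(1/7170)) = -72586/286219/7170 = -72586*7170/286219 = -520441620/286219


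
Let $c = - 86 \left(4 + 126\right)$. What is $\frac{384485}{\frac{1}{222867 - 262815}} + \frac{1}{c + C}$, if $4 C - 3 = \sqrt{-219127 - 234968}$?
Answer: $- \frac{7679949847041236597}{500016046} - \frac{3 i \sqrt{50455}}{500016046} \approx -1.5359 \cdot 10^{10} - 1.3477 \cdot 10^{-6} i$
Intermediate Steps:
$c = -11180$ ($c = \left(-86\right) 130 = -11180$)
$C = \frac{3}{4} + \frac{3 i \sqrt{50455}}{4}$ ($C = \frac{3}{4} + \frac{\sqrt{-219127 - 234968}}{4} = \frac{3}{4} + \frac{\sqrt{-454095}}{4} = \frac{3}{4} + \frac{3 i \sqrt{50455}}{4} \approx 0.75 + 168.47 i$)
$\frac{384485}{\frac{1}{222867 - 262815}} + \frac{1}{c + C} = \frac{384485}{\frac{1}{222867 - 262815}} + \frac{1}{-11180 + \left(\frac{3}{4} + \frac{3 i \sqrt{50455}}{4}\right)} = \frac{384485}{\frac{1}{-39948}} + \frac{1}{- \frac{44717}{4} + \frac{3 i \sqrt{50455}}{4}} = \frac{384485}{- \frac{1}{39948}} + \frac{1}{- \frac{44717}{4} + \frac{3 i \sqrt{50455}}{4}} = 384485 \left(-39948\right) + \frac{1}{- \frac{44717}{4} + \frac{3 i \sqrt{50455}}{4}} = -15359406780 + \frac{1}{- \frac{44717}{4} + \frac{3 i \sqrt{50455}}{4}}$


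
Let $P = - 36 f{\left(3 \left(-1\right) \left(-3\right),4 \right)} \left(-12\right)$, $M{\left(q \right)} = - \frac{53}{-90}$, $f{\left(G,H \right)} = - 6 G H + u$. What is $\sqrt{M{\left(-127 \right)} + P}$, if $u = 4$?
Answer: $\frac{i \sqrt{82425070}}{30} \approx 302.63 i$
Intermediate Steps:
$f{\left(G,H \right)} = 4 - 6 G H$ ($f{\left(G,H \right)} = - 6 G H + 4 = 4 - 6 G H$)
$M{\left(q \right)} = \frac{53}{90}$ ($M{\left(q \right)} = \left(-53\right) \left(- \frac{1}{90}\right) = \frac{53}{90}$)
$P = -91584$ ($P = - 36 \left(4 - 6 \cdot 3 \left(-1\right) \left(-3\right) 4\right) \left(-12\right) = - 36 \left(4 - 6 \left(\left(-3\right) \left(-3\right)\right) 4\right) \left(-12\right) = - 36 \left(4 - 54 \cdot 4\right) \left(-12\right) = - 36 \left(4 - 216\right) \left(-12\right) = - 36 \left(\left(-212\right) \left(-12\right)\right) = \left(-36\right) 2544 = -91584$)
$\sqrt{M{\left(-127 \right)} + P} = \sqrt{\frac{53}{90} - 91584} = \sqrt{- \frac{8242507}{90}} = \frac{i \sqrt{82425070}}{30}$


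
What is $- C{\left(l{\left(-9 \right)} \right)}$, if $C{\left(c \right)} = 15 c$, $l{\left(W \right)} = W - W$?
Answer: $0$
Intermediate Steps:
$l{\left(W \right)} = 0$
$- C{\left(l{\left(-9 \right)} \right)} = - 15 \cdot 0 = \left(-1\right) 0 = 0$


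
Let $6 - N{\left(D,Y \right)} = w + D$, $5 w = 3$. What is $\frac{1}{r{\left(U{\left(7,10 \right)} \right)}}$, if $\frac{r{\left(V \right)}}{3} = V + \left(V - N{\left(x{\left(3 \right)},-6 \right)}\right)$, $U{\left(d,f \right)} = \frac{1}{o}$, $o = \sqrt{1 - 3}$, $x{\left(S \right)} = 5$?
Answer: $- \frac{5}{81} + \frac{25 i \sqrt{2}}{162} \approx -0.061728 + 0.21824 i$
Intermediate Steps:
$w = \frac{3}{5}$ ($w = \frac{1}{5} \cdot 3 = \frac{3}{5} \approx 0.6$)
$o = i \sqrt{2}$ ($o = \sqrt{-2} = i \sqrt{2} \approx 1.4142 i$)
$N{\left(D,Y \right)} = \frac{27}{5} - D$ ($N{\left(D,Y \right)} = 6 - \left(\frac{3}{5} + D\right) = \frac{27}{5} - D$)
$U{\left(d,f \right)} = - \frac{i \sqrt{2}}{2}$ ($U{\left(d,f \right)} = \frac{1}{i \sqrt{2}} = - \frac{i \sqrt{2}}{2}$)
$r{\left(V \right)} = - \frac{6}{5} + 6 V$ ($r{\left(V \right)} = 3 \left(V - \left(\frac{27}{5} - 5 - V\right)\right) = 3 \left(V + \left(V - \left(\frac{27}{5} - 5\right)\right)\right) = 3 \left(V + \left(V - \frac{2}{5}\right)\right) = 3 \left(V + \left(- \frac{2}{5} + V\right)\right) = 3 \left(- \frac{2}{5} + 2 V\right) = - \frac{6}{5} + 6 V$)
$\frac{1}{r{\left(U{\left(7,10 \right)} \right)}} = \frac{1}{- \frac{6}{5} + 6 \left(- \frac{i \sqrt{2}}{2}\right)} = \frac{1}{- \frac{6}{5} - 3 i \sqrt{2}}$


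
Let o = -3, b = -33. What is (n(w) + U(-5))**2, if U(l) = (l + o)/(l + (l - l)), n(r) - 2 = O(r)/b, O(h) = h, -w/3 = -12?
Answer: 19044/3025 ≈ 6.2955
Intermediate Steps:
w = 36 (w = -3*(-12) = 36)
n(r) = 2 - r/33 (n(r) = 2 + r/(-33) = 2 + r*(-1/33) = 2 - r/33)
U(l) = (-3 + l)/l (U(l) = (l - 3)/(l + (l - l)) = (-3 + l)/(l + 0) = (-3 + l)/l)
(n(w) + U(-5))**2 = ((2 - 1/33*36) + (-3 - 5)/(-5))**2 = ((2 - 12/11) - 1/5*(-8))**2 = (10/11 + 8/5)**2 = (138/55)**2 = 19044/3025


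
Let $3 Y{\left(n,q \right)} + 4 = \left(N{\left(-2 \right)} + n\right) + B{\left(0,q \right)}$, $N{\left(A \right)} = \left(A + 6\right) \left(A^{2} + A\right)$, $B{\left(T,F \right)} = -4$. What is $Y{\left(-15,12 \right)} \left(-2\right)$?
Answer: $10$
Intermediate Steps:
$N{\left(A \right)} = \left(6 + A\right) \left(A + A^{2}\right)$
$Y{\left(n,q \right)} = \frac{n}{3}$ ($Y{\left(n,q \right)} = - \frac{4}{3} + \frac{\left(- 2 \left(6 + \left(-2\right)^{2} + 7 \left(-2\right)\right) + n\right) - 4}{3} = - \frac{4}{3} + \frac{\left(- 2 \left(6 + 4 - 14\right) + n\right) - 4}{3} = - \frac{4}{3} + \frac{\left(\left(-2\right) \left(-4\right) + n\right) - 4}{3} = - \frac{4}{3} + \frac{\left(8 + n\right) - 4}{3} = - \frac{4}{3} + \frac{4 + n}{3} = - \frac{4}{3} + \left(\frac{4}{3} + \frac{n}{3}\right) = \frac{n}{3}$)
$Y{\left(-15,12 \right)} \left(-2\right) = \frac{1}{3} \left(-15\right) \left(-2\right) = \left(-5\right) \left(-2\right) = 10$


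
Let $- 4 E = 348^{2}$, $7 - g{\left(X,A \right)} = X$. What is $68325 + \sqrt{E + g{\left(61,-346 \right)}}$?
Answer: $68325 + 3 i \sqrt{3370} \approx 68325.0 + 174.16 i$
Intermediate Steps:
$g{\left(X,A \right)} = 7 - X$
$E = -30276$ ($E = - \frac{348^{2}}{4} = \left(- \frac{1}{4}\right) 121104 = -30276$)
$68325 + \sqrt{E + g{\left(61,-346 \right)}} = 68325 + \sqrt{-30276 + \left(7 - 61\right)} = 68325 + \sqrt{-30276 - 54} = 68325 + \sqrt{-30330} = 68325 + 3 i \sqrt{3370}$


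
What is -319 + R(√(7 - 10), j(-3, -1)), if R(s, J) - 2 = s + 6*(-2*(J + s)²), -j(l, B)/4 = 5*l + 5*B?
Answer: -77081 - 1919*I*√3 ≈ -77081.0 - 3323.8*I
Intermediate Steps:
j(l, B) = -20*B - 20*l (j(l, B) = -4*(5*l + 5*B) = -4*(5*B + 5*l) = -20*B - 20*l)
R(s, J) = 2 + s - 12*(J + s)² (R(s, J) = 2 + (s + 6*(-2*(J + s)²)) = 2 + (s - 12*(J + s)²) = 2 + s - 12*(J + s)²)
-319 + R(√(7 - 10), j(-3, -1)) = -319 + (2 + √(7 - 10) - 12*((-20*(-1) - 20*(-3)) + √(7 - 10))²) = -319 + (2 + √(-3) - 12*((20 + 60) + √(-3))²) = -319 + (2 + I*√3 - 12*(80 + I*√3)²) = -319 + (2 - 12*(80 + I*√3)² + I*√3) = -317 - 12*(80 + I*√3)² + I*√3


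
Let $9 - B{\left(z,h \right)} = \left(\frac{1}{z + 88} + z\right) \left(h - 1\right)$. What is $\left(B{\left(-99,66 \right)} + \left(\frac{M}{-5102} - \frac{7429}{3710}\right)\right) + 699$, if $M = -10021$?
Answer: $\frac{372121279658}{52053155} \approx 7148.9$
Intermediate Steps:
$B{\left(z,h \right)} = 9 - \left(-1 + h\right) \left(z + \frac{1}{88 + z}\right)$ ($B{\left(z,h \right)} = 9 - \left(\frac{1}{z + 88} + z\right) \left(h - 1\right) = 9 - \left(\frac{1}{88 + z} + z\right) \left(-1 + h\right) = 9 - \left(z + \frac{1}{88 + z}\right) \left(-1 + h\right) = 9 - \left(-1 + h\right) \left(z + \frac{1}{88 + z}\right)$)
$\left(B{\left(-99,66 \right)} + \left(\frac{M}{-5102} - \frac{7429}{3710}\right)\right) + 699 = \left(\frac{793 + \left(-99\right)^{2} - 66 + 97 \left(-99\right) - 66 \left(-99\right)^{2} - 5808 \left(-99\right)}{88 - 99} - \left(- \frac{10021}{5102} + \frac{7429}{3710}\right)\right) + 699 = \left(\frac{793 + 9801 - 66 - 9603 - 66 \cdot 9801 + 574992}{-11} - \frac{181212}{4732105}\right) + 699 = \left(- \frac{793 + 9801 - 66 - 9603 - 646866 + 574992}{11} + \left(\frac{10021}{5102} - \frac{7429}{3710}\right)\right) + 699 = \left(\left(- \frac{1}{11}\right) \left(-70949\right) - \frac{181212}{4732105}\right) + 699 = \left(\frac{70949}{11} - \frac{181212}{4732105}\right) + 699 = \frac{335736124313}{52053155} + 699 = \frac{372121279658}{52053155}$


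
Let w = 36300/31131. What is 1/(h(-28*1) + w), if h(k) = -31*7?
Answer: -10377/2239709 ≈ -0.0046332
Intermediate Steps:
h(k) = -217
w = 12100/10377 (w = 36300*(1/31131) = 12100/10377 ≈ 1.1660)
1/(h(-28*1) + w) = 1/(-217 + 12100/10377) = 1/(-2239709/10377) = -10377/2239709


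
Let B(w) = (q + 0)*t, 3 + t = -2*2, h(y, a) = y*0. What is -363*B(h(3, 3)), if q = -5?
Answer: -12705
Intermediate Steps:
h(y, a) = 0
t = -7 (t = -3 - 2*2 = -3 - 4 = -7)
B(w) = 35 (B(w) = (-5 + 0)*(-7) = -5*(-7) = 35)
-363*B(h(3, 3)) = -363*35 = -12705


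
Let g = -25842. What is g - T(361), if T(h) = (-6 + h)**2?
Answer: -151867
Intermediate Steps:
g - T(361) = -25842 - (-6 + 361)**2 = -25842 - 1*355**2 = -25842 - 1*126025 = -25842 - 126025 = -151867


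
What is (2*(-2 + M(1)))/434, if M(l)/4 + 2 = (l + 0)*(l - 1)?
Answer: -10/217 ≈ -0.046083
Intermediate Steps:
M(l) = -8 + 4*l*(-1 + l) (M(l) = -8 + 4*((l + 0)*(l - 1)) = -8 + 4*(l*(-1 + l)) = -8 + 4*l*(-1 + l))
(2*(-2 + M(1)))/434 = (2*(-2 + (-8 - 4*1 + 4*1²)))/434 = (2*(-2 + (-8 - 4 + 4*1)))/434 = (2*(-2 + (-8 - 4 + 4)))/434 = (2*(-2 - 8))/434 = (2*(-10))/434 = (1/434)*(-20) = -10/217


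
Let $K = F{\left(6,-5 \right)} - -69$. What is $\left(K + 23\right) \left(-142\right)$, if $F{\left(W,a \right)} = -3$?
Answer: $-12638$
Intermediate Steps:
$K = 66$ ($K = -3 - -69 = -3 + 69 = 66$)
$\left(K + 23\right) \left(-142\right) = \left(66 + 23\right) \left(-142\right) = 89 \left(-142\right) = -12638$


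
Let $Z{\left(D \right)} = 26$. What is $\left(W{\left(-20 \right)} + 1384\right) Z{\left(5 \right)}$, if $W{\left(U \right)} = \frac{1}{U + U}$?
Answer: $\frac{719667}{20} \approx 35983.0$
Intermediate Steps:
$W{\left(U \right)} = \frac{1}{2 U}$
$\left(W{\left(-20 \right)} + 1384\right) Z{\left(5 \right)} = \left(\frac{1}{2 \left(-20\right)} + 1384\right) 26 = \left(\frac{1}{2} \left(- \frac{1}{20}\right) + 1384\right) 26 = \left(- \frac{1}{40} + 1384\right) 26 = \frac{55359}{40} \cdot 26 = \frac{719667}{20}$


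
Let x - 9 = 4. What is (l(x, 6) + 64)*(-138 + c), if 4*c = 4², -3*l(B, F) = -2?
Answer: -25996/3 ≈ -8665.3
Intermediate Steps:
x = 13 (x = 9 + 4 = 13)
l(B, F) = ⅔ (l(B, F) = -⅓*(-2) = ⅔)
c = 4 (c = (¼)*4² = (¼)*16 = 4)
(l(x, 6) + 64)*(-138 + c) = (⅔ + 64)*(-138 + 4) = (194/3)*(-134) = -25996/3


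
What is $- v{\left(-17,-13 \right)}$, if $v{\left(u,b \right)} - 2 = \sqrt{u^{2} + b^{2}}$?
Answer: $-2 - \sqrt{458} \approx -23.401$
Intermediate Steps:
$v{\left(u,b \right)} = 2 + \sqrt{b^{2} + u^{2}}$ ($v{\left(u,b \right)} = 2 + \sqrt{u^{2} + b^{2}} = 2 + \sqrt{b^{2} + u^{2}}$)
$- v{\left(-17,-13 \right)} = - (2 + \sqrt{\left(-13\right)^{2} + \left(-17\right)^{2}}) = - (2 + \sqrt{169 + 289}) = - (2 + \sqrt{458}) = -2 - \sqrt{458}$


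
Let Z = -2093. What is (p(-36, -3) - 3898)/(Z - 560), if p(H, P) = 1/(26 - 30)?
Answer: 15593/10612 ≈ 1.4694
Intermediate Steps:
p(H, P) = -¼ (p(H, P) = 1/(-4) = -¼)
(p(-36, -3) - 3898)/(Z - 560) = (-¼ - 3898)/(-2093 - 560) = -15593/4/(-2653) = -15593/4*(-1/2653) = 15593/10612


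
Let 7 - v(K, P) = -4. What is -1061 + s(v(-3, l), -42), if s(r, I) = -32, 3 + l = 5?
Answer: -1093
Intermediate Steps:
l = 2 (l = -3 + 5 = 2)
v(K, P) = 11 (v(K, P) = 7 - 1*(-4) = 7 + 4 = 11)
-1061 + s(v(-3, l), -42) = -1061 - 32 = -1093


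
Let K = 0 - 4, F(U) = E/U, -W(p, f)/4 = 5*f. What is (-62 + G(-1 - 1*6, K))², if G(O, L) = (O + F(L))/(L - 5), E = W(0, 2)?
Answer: 34969/9 ≈ 3885.4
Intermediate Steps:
W(p, f) = -20*f
E = -40 (E = -20*2 = -40)
F(U) = -40/U
K = -4
G(O, L) = (O - 40/L)/(-5 + L) (G(O, L) = (O - 40/L)/(L - 5) = (O - 40/L)/(-5 + L))
(-62 + G(-1 - 1*6, K))² = (-62 + (-40 - 4*(-1 - 1*6))/((-4)*(-5 - 4)))² = (-62 - ¼*(-40 - 4*(-1 - 6))/(-9))² = (-62 - ¼*(-⅑)*(-40 - 4*(-7)))² = (-62 - ¼*(-⅑)*(-40 + 28))² = (-62 - ¼*(-⅑)*(-12))² = (-62 - ⅓)² = (-187/3)² = 34969/9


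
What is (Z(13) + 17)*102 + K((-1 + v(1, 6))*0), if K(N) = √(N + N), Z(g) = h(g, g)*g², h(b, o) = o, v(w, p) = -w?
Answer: 225828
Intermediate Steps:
Z(g) = g³ (Z(g) = g*g² = g³)
K(N) = √2*√N (K(N) = √(2*N) = √2*√N)
(Z(13) + 17)*102 + K((-1 + v(1, 6))*0) = (13³ + 17)*102 + √2*√((-1 - 1*1)*0) = (2197 + 17)*102 + √2*√((-1 - 1)*0) = 2214*102 + √2*√(-2*0) = 225828 + √2*√0 = 225828 + √2*0 = 225828 + 0 = 225828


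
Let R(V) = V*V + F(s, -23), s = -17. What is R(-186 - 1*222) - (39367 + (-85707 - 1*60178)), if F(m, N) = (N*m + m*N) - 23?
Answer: 273741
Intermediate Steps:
F(m, N) = -23 + 2*N*m (F(m, N) = (N*m + N*m) - 23 = 2*N*m - 23 = -23 + 2*N*m)
R(V) = 759 + V² (R(V) = V*V + (-23 + 2*(-23)*(-17)) = V² + (-23 + 782) = V² + 759 = 759 + V²)
R(-186 - 1*222) - (39367 + (-85707 - 1*60178)) = (759 + (-186 - 1*222)²) - (39367 + (-85707 - 1*60178)) = (759 + (-186 - 222)²) - (39367 + (-85707 - 60178)) = (759 + (-408)²) - (39367 - 145885) = (759 + 166464) - 1*(-106518) = 167223 + 106518 = 273741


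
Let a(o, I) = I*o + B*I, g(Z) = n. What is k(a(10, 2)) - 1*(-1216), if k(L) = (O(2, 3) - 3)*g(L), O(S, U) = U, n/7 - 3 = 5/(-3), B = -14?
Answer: 1216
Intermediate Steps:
n = 28/3 (n = 21 + 7*(5/(-3)) = 21 + 7*(5*(-⅓)) = 21 + 7*(-5/3) = 21 - 35/3 = 28/3 ≈ 9.3333)
g(Z) = 28/3
a(o, I) = -14*I + I*o (a(o, I) = I*o - 14*I = -14*I + I*o)
k(L) = 0 (k(L) = (3 - 3)*(28/3) = 0*(28/3) = 0)
k(a(10, 2)) - 1*(-1216) = 0 - 1*(-1216) = 0 + 1216 = 1216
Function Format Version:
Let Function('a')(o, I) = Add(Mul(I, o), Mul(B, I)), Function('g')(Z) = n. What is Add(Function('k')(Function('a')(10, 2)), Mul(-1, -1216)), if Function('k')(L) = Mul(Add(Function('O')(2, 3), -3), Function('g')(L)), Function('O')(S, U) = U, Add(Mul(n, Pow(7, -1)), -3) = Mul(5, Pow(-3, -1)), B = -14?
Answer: 1216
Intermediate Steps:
n = Rational(28, 3) (n = Add(21, Mul(7, Mul(5, Pow(-3, -1)))) = Add(21, Mul(7, Mul(5, Rational(-1, 3)))) = Add(21, Mul(7, Rational(-5, 3))) = Add(21, Rational(-35, 3)) = Rational(28, 3) ≈ 9.3333)
Function('g')(Z) = Rational(28, 3)
Function('a')(o, I) = Add(Mul(-14, I), Mul(I, o)) (Function('a')(o, I) = Add(Mul(I, o), Mul(-14, I)) = Add(Mul(-14, I), Mul(I, o)))
Function('k')(L) = 0 (Function('k')(L) = Mul(Add(3, -3), Rational(28, 3)) = Mul(0, Rational(28, 3)) = 0)
Add(Function('k')(Function('a')(10, 2)), Mul(-1, -1216)) = Add(0, Mul(-1, -1216)) = Add(0, 1216) = 1216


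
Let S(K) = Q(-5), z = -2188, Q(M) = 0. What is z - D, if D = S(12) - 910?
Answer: -1278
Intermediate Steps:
S(K) = 0
D = -910 (D = 0 - 910 = -910)
z - D = -2188 - 1*(-910) = -2188 + 910 = -1278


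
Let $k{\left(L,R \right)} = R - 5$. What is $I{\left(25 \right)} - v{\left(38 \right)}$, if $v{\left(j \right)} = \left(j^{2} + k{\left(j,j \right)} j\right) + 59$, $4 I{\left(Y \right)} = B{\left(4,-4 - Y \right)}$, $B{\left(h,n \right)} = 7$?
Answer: $- \frac{11021}{4} \approx -2755.3$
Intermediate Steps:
$k{\left(L,R \right)} = -5 + R$
$I{\left(Y \right)} = \frac{7}{4}$ ($I{\left(Y \right)} = \frac{1}{4} \cdot 7 = \frac{7}{4}$)
$v{\left(j \right)} = 59 + j^{2} + j \left(-5 + j\right)$ ($v{\left(j \right)} = \left(j^{2} + \left(-5 + j\right) j\right) + 59 = \left(j^{2} + j \left(-5 + j\right)\right) + 59 = 59 + j^{2} + j \left(-5 + j\right)$)
$I{\left(25 \right)} - v{\left(38 \right)} = \frac{7}{4} - \left(59 + 38^{2} + 38 \left(-5 + 38\right)\right) = \frac{7}{4} - \left(59 + 1444 + 38 \cdot 33\right) = \frac{7}{4} - \left(59 + 1444 + 1254\right) = \frac{7}{4} - 2757 = - \frac{11021}{4}$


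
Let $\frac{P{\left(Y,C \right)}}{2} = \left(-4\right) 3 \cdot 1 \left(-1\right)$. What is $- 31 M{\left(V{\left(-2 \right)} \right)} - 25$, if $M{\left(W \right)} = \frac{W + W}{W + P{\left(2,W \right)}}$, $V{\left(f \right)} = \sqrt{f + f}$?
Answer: $- \frac{3687}{145} - \frac{744 i}{145} \approx -25.428 - 5.131 i$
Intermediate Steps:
$P{\left(Y,C \right)} = 24$ ($P{\left(Y,C \right)} = 2 \left(-4\right) 3 \cdot 1 \left(-1\right) = 2 \left(-12\right) 1 \left(-1\right) = 2 \left(\left(-12\right) \left(-1\right)\right) = 2 \cdot 12 = 24$)
$V{\left(f \right)} = \sqrt{2} \sqrt{f}$ ($V{\left(f \right)} = \sqrt{2 f} = \sqrt{2} \sqrt{f}$)
$M{\left(W \right)} = \frac{2 W}{24 + W}$ ($M{\left(W \right)} = \frac{W + W}{W + 24} = \frac{2 W}{24 + W}$)
$- 31 M{\left(V{\left(-2 \right)} \right)} - 25 = - 31 \frac{2 \sqrt{2} \sqrt{-2}}{24 + \sqrt{2} \sqrt{-2}} - 25 = - 31 \frac{2 \sqrt{2} i \sqrt{2}}{24 + \sqrt{2} i \sqrt{2}} - 25 = - 31 \frac{2 \cdot 2 i}{24 + 2 i} - 25 = - 31 \cdot 2 \cdot 2 i \frac{24 - 2 i}{580} - 25 = - 31 \frac{i \left(24 - 2 i\right)}{145} - 25 = - \frac{31 i \left(24 - 2 i\right)}{145} - 25 = -25 - \frac{31 i \left(24 - 2 i\right)}{145}$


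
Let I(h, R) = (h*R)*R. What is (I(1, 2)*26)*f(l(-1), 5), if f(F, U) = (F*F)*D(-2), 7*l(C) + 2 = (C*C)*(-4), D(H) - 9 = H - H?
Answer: 33696/49 ≈ 687.67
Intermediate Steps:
D(H) = 9 (D(H) = 9 + (H - H) = 9 + 0 = 9)
l(C) = -2/7 - 4*C**2/7 (l(C) = -2/7 + ((C*C)*(-4))/7 = -2/7 + (C**2*(-4))/7 = -2/7 + (-4*C**2)/7 = -2/7 - 4*C**2/7)
I(h, R) = h*R**2 (I(h, R) = (R*h)*R = h*R**2)
f(F, U) = 9*F**2 (f(F, U) = (F*F)*9 = F**2*9 = 9*F**2)
(I(1, 2)*26)*f(l(-1), 5) = ((1*2**2)*26)*(9*(-2/7 - 4/7*(-1)**2)**2) = ((1*4)*26)*(9*(-2/7 - 4/7*1)**2) = (4*26)*(9*(-2/7 - 4/7)**2) = 104*(9*(-6/7)**2) = 104*(9*(36/49)) = 104*(324/49) = 33696/49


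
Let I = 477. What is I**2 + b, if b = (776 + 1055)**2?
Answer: 3580090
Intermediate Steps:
b = 3352561 (b = 1831**2 = 3352561)
I**2 + b = 477**2 + 3352561 = 227529 + 3352561 = 3580090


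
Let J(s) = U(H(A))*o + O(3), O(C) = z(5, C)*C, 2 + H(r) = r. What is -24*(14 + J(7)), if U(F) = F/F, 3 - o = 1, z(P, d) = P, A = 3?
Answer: -744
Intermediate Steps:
o = 2 (o = 3 - 1*1 = 3 - 1 = 2)
H(r) = -2 + r
O(C) = 5*C
U(F) = 1
J(s) = 17 (J(s) = 1*2 + 5*3 = 2 + 15 = 17)
-24*(14 + J(7)) = -24*(14 + 17) = -24*31 = -744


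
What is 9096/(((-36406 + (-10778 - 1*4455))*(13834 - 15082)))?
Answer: 379/2685228 ≈ 0.00014114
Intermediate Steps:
9096/(((-36406 + (-10778 - 1*4455))*(13834 - 15082))) = 9096/(((-36406 + (-10778 - 4455))*(-1248))) = 9096/(((-36406 - 15233)*(-1248))) = 9096/((-51639*(-1248))) = 9096/64445472 = 9096*(1/64445472) = 379/2685228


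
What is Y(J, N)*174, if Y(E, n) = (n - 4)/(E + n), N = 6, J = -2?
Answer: 87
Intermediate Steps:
Y(E, n) = (-4 + n)/(E + n)
Y(J, N)*174 = ((-4 + 6)/(-2 + 6))*174 = (2/4)*174 = ((¼)*2)*174 = (½)*174 = 87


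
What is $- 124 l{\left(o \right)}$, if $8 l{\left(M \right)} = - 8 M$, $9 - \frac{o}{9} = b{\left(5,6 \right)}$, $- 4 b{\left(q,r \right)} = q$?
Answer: $11439$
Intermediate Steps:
$b{\left(q,r \right)} = - \frac{q}{4}$
$o = \frac{369}{4}$ ($o = 81 - 9 \left(\left(- \frac{1}{4}\right) 5\right) = 81 - - \frac{45}{4} = 81 + \frac{45}{4} = \frac{369}{4} \approx 92.25$)
$l{\left(M \right)} = - M$ ($l{\left(M \right)} = \frac{\left(-8\right) M}{8} = - M$)
$- 124 l{\left(o \right)} = - 124 \left(\left(-1\right) \frac{369}{4}\right) = \left(-124\right) \left(- \frac{369}{4}\right) = 11439$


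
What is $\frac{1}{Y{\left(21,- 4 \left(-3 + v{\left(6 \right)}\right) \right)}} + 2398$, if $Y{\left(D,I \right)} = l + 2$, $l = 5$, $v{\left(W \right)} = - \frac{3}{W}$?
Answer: $\frac{16787}{7} \approx 2398.1$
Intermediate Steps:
$Y{\left(D,I \right)} = 7$ ($Y{\left(D,I \right)} = 5 + 2 = 7$)
$\frac{1}{Y{\left(21,- 4 \left(-3 + v{\left(6 \right)}\right) \right)}} + 2398 = \frac{1}{7} + 2398 = \frac{16787}{7}$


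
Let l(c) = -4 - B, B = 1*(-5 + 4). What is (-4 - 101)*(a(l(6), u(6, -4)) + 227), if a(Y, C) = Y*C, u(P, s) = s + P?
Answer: -23205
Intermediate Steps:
B = -1 (B = 1*(-1) = -1)
u(P, s) = P + s
l(c) = -3 (l(c) = -4 - 1*(-1) = -4 + 1 = -3)
a(Y, C) = C*Y
(-4 - 101)*(a(l(6), u(6, -4)) + 227) = (-4 - 101)*((6 - 4)*(-3) + 227) = -105*(2*(-3) + 227) = -105*(-6 + 227) = -105*221 = -23205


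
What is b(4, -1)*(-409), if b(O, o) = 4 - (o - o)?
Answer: -1636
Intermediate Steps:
b(O, o) = 4 (b(O, o) = 4 - 1*0 = 4 + 0 = 4)
b(4, -1)*(-409) = 4*(-409) = -1636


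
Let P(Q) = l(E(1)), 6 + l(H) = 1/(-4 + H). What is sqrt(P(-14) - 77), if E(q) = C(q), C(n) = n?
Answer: 5*I*sqrt(30)/3 ≈ 9.1287*I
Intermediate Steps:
E(q) = q
l(H) = -6 + 1/(-4 + H)
P(Q) = -19/3 (P(Q) = (25 - 6*1)/(-4 + 1) = (25 - 6)/(-3) = -1/3*19 = -19/3)
sqrt(P(-14) - 77) = sqrt(-19/3 - 77) = sqrt(-250/3) = 5*I*sqrt(30)/3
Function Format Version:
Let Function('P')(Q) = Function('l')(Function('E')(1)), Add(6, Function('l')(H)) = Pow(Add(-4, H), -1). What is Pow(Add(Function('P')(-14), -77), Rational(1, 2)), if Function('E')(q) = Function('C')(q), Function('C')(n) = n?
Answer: Mul(Rational(5, 3), I, Pow(30, Rational(1, 2))) ≈ Mul(9.1287, I)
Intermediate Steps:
Function('E')(q) = q
Function('l')(H) = Add(-6, Pow(Add(-4, H), -1))
Function('P')(Q) = Rational(-19, 3) (Function('P')(Q) = Mul(Pow(Add(-4, 1), -1), Add(25, Mul(-6, 1))) = Mul(Pow(-3, -1), Add(25, -6)) = Mul(Rational(-1, 3), 19) = Rational(-19, 3))
Pow(Add(Function('P')(-14), -77), Rational(1, 2)) = Pow(Add(Rational(-19, 3), -77), Rational(1, 2)) = Pow(Rational(-250, 3), Rational(1, 2)) = Mul(Rational(5, 3), I, Pow(30, Rational(1, 2)))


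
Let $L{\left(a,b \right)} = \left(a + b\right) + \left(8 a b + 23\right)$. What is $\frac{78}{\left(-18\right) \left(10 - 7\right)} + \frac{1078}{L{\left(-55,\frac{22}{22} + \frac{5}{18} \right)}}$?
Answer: $- \frac{313385}{96057} \approx -3.2625$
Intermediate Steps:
$L{\left(a,b \right)} = 23 + a + b + 8 a b$ ($L{\left(a,b \right)} = \left(a + b\right) + \left(8 a b + 23\right) = \left(a + b\right) + \left(23 + 8 a b\right) = 23 + a + b + 8 a b$)
$\frac{78}{\left(-18\right) \left(10 - 7\right)} + \frac{1078}{L{\left(-55,\frac{22}{22} + \frac{5}{18} \right)}} = \frac{78}{\left(-18\right) \left(10 - 7\right)} + \frac{1078}{23 - 55 + \left(\frac{22}{22} + \frac{5}{18}\right) + 8 \left(-55\right) \left(\frac{22}{22} + \frac{5}{18}\right)} = \frac{78}{\left(-18\right) 3} + \frac{1078}{23 - 55 + \left(22 \cdot \frac{1}{22} + 5 \cdot \frac{1}{18}\right) + 8 \left(-55\right) \left(22 \cdot \frac{1}{22} + 5 \cdot \frac{1}{18}\right)} = \frac{78}{-54} + \frac{1078}{23 - 55 + \left(1 + \frac{5}{18}\right) + 8 \left(-55\right) \left(1 + \frac{5}{18}\right)} = 78 \left(- \frac{1}{54}\right) + \frac{1078}{23 - 55 + \frac{23}{18} + 8 \left(-55\right) \frac{23}{18}} = - \frac{13}{9} + \frac{1078}{23 - 55 + \frac{23}{18} - \frac{5060}{9}} = - \frac{13}{9} + \frac{1078}{- \frac{10673}{18}} = - \frac{13}{9} + 1078 \left(- \frac{18}{10673}\right) = - \frac{13}{9} - \frac{19404}{10673} = - \frac{313385}{96057}$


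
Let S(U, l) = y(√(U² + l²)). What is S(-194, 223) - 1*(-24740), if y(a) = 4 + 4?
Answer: 24748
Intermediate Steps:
y(a) = 8
S(U, l) = 8
S(-194, 223) - 1*(-24740) = 8 - 1*(-24740) = 8 + 24740 = 24748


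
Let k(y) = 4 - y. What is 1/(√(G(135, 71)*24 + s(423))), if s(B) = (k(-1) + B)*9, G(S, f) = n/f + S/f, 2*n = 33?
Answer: √546558/46188 ≈ 0.016006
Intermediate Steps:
n = 33/2 (n = (½)*33 = 33/2 ≈ 16.500)
G(S, f) = 33/(2*f) + S/f
s(B) = 45 + 9*B (s(B) = ((4 - 1*(-1)) + B)*9 = ((4 + 1) + B)*9 = (5 + B)*9 = 45 + 9*B)
1/(√(G(135, 71)*24 + s(423))) = 1/(√(((33/2 + 135)/71)*24 + (45 + 9*423))) = 1/(√(((1/71)*(303/2))*24 + (45 + 3807))) = 1/(√((303/142)*24 + 3852)) = 1/(√(3636/71 + 3852)) = 1/(√(277128/71)) = 1/(6*√546558/71) = √546558/46188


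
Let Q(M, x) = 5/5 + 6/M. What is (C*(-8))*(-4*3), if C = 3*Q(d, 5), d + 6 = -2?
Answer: 72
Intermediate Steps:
d = -8 (d = -6 - 2 = -8)
Q(M, x) = 1 + 6/M (Q(M, x) = 5*(1/5) + 6/M = 1 + 6/M)
C = 3/4 (C = 3*((6 - 8)/(-8)) = 3*(-1/8*(-2)) = 3*(1/4) = 3/4 ≈ 0.75000)
(C*(-8))*(-4*3) = ((3/4)*(-8))*(-4*3) = -6*(-12) = 72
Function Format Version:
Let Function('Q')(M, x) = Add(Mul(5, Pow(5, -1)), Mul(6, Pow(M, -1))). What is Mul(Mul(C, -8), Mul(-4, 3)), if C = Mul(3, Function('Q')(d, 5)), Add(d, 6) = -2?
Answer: 72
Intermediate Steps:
d = -8 (d = Add(-6, -2) = -8)
Function('Q')(M, x) = Add(1, Mul(6, Pow(M, -1))) (Function('Q')(M, x) = Add(Mul(5, Rational(1, 5)), Mul(6, Pow(M, -1))) = Add(1, Mul(6, Pow(M, -1))))
C = Rational(3, 4) (C = Mul(3, Mul(Pow(-8, -1), Add(6, -8))) = Mul(3, Mul(Rational(-1, 8), -2)) = Mul(3, Rational(1, 4)) = Rational(3, 4) ≈ 0.75000)
Mul(Mul(C, -8), Mul(-4, 3)) = Mul(Mul(Rational(3, 4), -8), Mul(-4, 3)) = Mul(-6, -12) = 72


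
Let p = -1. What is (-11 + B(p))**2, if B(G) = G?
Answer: 144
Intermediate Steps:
(-11 + B(p))**2 = (-11 - 1)**2 = (-12)**2 = 144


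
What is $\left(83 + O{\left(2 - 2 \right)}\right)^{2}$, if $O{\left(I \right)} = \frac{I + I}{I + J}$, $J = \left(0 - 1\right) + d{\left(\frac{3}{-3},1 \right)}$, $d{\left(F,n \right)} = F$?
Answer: $6889$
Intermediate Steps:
$J = -2$ ($J = \left(0 - 1\right) + \frac{3}{-3} = -1 + 3 \left(- \frac{1}{3}\right) = -1 - 1 = -2$)
$O{\left(I \right)} = \frac{2 I}{-2 + I}$ ($O{\left(I \right)} = \frac{I + I}{I - 2} = \frac{2 I}{-2 + I}$)
$\left(83 + O{\left(2 - 2 \right)}\right)^{2} = \left(83 + \frac{2 \left(2 - 2\right)}{-2 + \left(2 - 2\right)}\right)^{2} = \left(83 + 2 \cdot 0 \frac{1}{-2 + 0}\right)^{2} = \left(83 + 2 \cdot 0 \frac{1}{-2}\right)^{2} = \left(83 + 2 \cdot 0 \left(- \frac{1}{2}\right)\right)^{2} = \left(83 + 0\right)^{2} = 83^{2} = 6889$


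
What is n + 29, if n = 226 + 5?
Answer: 260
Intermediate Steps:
n = 231
n + 29 = 231 + 29 = 260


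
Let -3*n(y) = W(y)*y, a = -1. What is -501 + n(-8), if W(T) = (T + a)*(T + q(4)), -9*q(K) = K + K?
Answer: -863/3 ≈ -287.67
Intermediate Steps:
q(K) = -2*K/9 (q(K) = -(K + K)/9 = -2*K/9)
W(T) = (-1 + T)*(-8/9 + T) (W(T) = (T - 1)*(T - 2/9*4) = (-1 + T)*(T - 8/9) = (-1 + T)*(-8/9 + T))
n(y) = -y*(8/9 + y**2 - 17*y/9)/3 (n(y) = -(8/9 + y**2 - 17*y/9)*y/3 = -y*(8/9 + y**2 - 17*y/9)/3)
-501 + n(-8) = -501 + (1/27)*(-8)*(-8 - 9*(-8)**2 + 17*(-8)) = -501 + (1/27)*(-8)*(-8 - 9*64 - 136) = -501 + (1/27)*(-8)*(-8 - 576 - 136) = -501 + (1/27)*(-8)*(-720) = -501 + 640/3 = -863/3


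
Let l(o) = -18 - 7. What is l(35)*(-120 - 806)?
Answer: 23150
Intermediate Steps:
l(o) = -25
l(35)*(-120 - 806) = -25*(-120 - 806) = -25*(-926) = 23150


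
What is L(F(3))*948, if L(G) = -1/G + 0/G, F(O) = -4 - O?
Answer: 948/7 ≈ 135.43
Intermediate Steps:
L(G) = -1/G (L(G) = -1/G + 0 = -1/G)
L(F(3))*948 = -1/(-4 - 1*3)*948 = -1/(-4 - 3)*948 = -1/(-7)*948 = -1*(-⅐)*948 = (⅐)*948 = 948/7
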